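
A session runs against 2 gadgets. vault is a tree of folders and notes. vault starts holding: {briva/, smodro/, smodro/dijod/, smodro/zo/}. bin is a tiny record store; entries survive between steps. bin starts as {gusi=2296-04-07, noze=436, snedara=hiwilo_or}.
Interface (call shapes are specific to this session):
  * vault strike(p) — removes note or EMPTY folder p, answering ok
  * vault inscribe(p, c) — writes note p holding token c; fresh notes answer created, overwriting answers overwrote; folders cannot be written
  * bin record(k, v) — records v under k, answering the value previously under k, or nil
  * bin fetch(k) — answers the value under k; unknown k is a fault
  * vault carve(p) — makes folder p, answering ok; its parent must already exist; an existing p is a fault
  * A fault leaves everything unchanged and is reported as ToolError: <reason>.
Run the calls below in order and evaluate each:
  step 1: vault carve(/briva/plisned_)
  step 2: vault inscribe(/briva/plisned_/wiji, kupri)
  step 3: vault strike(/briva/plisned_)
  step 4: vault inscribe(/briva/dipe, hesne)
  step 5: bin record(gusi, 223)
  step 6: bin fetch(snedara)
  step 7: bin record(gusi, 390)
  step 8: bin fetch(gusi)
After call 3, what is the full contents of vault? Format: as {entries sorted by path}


Answer: {briva/, briva/plisned_/, briva/plisned_/wiji=kupri, smodro/, smodro/dijod/, smodro/zo/}

Derivation:
~$ vault carve p→/briva/plisned_
[out] ok
~$ vault inscribe p→/briva/plisned_/wiji c→kupri
[out] created
~$ vault strike p→/briva/plisned_
[out] ToolError: not empty
~$ vault inscribe p→/briva/dipe c→hesne
[out] created
~$ bin record k→gusi v→223
[out] 2296-04-07
~$ bin fetch k→snedara
[out] hiwilo_or
~$ bin record k→gusi v→390
[out] 223
~$ bin fetch k→gusi
[out] 390


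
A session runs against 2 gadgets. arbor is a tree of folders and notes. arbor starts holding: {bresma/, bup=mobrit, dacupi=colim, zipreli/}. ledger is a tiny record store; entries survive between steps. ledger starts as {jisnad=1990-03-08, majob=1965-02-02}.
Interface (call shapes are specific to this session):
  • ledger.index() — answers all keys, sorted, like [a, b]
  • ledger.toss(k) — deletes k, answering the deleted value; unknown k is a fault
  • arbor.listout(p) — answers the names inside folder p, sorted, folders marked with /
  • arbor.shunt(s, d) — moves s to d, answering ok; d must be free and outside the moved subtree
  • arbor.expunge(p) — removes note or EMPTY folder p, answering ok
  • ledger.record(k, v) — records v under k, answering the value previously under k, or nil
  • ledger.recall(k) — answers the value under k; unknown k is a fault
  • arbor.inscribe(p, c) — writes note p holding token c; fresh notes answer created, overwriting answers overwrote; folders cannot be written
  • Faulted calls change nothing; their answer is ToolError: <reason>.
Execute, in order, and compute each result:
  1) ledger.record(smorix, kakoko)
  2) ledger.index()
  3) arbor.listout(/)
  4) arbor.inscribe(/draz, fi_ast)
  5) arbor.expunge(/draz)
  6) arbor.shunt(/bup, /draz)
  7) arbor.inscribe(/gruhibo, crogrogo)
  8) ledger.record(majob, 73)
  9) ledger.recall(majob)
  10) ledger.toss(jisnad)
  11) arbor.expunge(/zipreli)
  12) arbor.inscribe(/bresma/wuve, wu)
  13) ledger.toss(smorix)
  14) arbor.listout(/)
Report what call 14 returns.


Using ledger.record using k='smorix', v='kakoko', which returns nil.
Now I run ledger.index, and observe [jisnad, majob, smorix].
Then arbor.listout using p='/', and see [bresma/, bup, dacupi, zipreli/].
Next I call arbor.inscribe using p='/draz', c='fi_ast', and see created.
Next I call arbor.expunge using p='/draz': ok.
Calling arbor.shunt using s='/bup', d='/draz', and see ok.
Next I call arbor.inscribe using p='/gruhibo', c='crogrogo', → created.
Then ledger.record using k='majob', v='73', → 1965-02-02.
Invoking ledger.recall using k='majob', and observe 73.
I use ledger.toss using k='jisnad', yielding 1990-03-08.
Calling arbor.expunge using p='/zipreli', and see ok.
Using arbor.inscribe using p='/bresma/wuve', c='wu', and observe created.
Calling ledger.toss using k='smorix', and see kakoko.
I call arbor.listout using p='/', and get [bresma/, dacupi, draz, gruhibo].

Answer: [bresma/, dacupi, draz, gruhibo]


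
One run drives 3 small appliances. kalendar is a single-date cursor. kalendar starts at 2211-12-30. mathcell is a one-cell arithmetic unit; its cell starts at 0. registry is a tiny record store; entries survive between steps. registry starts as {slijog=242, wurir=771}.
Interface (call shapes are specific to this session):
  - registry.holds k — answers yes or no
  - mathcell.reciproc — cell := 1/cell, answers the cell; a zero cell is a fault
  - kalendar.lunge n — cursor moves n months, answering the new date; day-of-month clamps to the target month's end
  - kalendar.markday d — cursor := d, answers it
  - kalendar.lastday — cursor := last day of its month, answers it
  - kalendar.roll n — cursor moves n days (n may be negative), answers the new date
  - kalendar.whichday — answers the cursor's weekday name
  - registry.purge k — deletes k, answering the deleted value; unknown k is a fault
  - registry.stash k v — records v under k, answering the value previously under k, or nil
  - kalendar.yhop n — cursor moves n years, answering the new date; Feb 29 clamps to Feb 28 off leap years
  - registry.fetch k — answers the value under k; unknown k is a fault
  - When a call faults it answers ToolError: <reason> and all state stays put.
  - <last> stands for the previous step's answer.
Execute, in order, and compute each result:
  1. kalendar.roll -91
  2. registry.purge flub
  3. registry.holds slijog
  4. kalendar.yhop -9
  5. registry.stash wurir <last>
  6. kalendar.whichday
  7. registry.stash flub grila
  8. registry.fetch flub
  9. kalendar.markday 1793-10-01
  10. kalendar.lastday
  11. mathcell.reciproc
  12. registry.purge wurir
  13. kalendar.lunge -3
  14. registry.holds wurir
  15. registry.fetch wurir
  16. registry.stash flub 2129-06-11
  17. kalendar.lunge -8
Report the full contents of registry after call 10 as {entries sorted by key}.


Answer: {flub=grila, slijog=242, wurir=2202-09-30}

Derivation:
Now I run roll on n: -91, giving 2211-09-30.
I run purge on k: flub, which returns ToolError: no such key flub.
Next I call holds on k: slijog, and observe yes.
I try yhop on n: -9, and see 2202-09-30.
Calling stash on k: wurir, v: <last>, and get 771.
Invoking whichday(), giving Thursday.
Calling stash on k: flub, v: grila, which returns nil.
I run fetch on k: flub, and observe grila.
I try markday on d: 1793-10-01, → 1793-10-01.
Then lastday: 1793-10-31.
Calling reciproc(), and see ToolError: reciprocal of zero.
Then purge on k: wurir: 2202-09-30.
I call lunge on n: -3, yielding 1793-07-31.
Next I call holds on k: wurir, and see no.
I use fetch on k: wurir: ToolError: no such key wurir.
I try stash on k: flub, v: 2129-06-11, which returns grila.
I use lunge on n: -8: 1792-11-30.


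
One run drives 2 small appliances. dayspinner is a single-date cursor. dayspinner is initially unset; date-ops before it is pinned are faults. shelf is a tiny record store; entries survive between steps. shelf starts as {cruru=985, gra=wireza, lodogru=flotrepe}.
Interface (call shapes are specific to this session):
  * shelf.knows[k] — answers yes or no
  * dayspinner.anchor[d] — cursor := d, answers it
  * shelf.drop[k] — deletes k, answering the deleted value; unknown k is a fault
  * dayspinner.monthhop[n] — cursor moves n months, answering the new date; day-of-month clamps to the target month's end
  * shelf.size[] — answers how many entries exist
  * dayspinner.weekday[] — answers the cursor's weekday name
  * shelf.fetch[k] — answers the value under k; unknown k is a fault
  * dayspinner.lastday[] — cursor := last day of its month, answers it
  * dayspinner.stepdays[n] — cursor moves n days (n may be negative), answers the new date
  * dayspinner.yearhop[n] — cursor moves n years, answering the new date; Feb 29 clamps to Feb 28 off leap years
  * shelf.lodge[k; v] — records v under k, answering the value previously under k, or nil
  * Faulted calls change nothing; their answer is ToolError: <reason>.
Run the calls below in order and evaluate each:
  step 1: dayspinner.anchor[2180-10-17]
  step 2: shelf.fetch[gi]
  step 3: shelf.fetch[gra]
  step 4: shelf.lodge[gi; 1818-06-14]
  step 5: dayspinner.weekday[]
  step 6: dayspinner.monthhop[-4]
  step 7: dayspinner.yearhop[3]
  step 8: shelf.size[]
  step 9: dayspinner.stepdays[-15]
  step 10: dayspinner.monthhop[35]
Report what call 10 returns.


Answer: 2186-05-02

Derivation:
Act: dayspinner.anchor[2180-10-17]
Obs: 2180-10-17
Act: shelf.fetch[gi]
Obs: ToolError: no such key gi
Act: shelf.fetch[gra]
Obs: wireza
Act: shelf.lodge[gi; 1818-06-14]
Obs: nil
Act: dayspinner.weekday[]
Obs: Tuesday
Act: dayspinner.monthhop[-4]
Obs: 2180-06-17
Act: dayspinner.yearhop[3]
Obs: 2183-06-17
Act: shelf.size[]
Obs: 4
Act: dayspinner.stepdays[-15]
Obs: 2183-06-02
Act: dayspinner.monthhop[35]
Obs: 2186-05-02


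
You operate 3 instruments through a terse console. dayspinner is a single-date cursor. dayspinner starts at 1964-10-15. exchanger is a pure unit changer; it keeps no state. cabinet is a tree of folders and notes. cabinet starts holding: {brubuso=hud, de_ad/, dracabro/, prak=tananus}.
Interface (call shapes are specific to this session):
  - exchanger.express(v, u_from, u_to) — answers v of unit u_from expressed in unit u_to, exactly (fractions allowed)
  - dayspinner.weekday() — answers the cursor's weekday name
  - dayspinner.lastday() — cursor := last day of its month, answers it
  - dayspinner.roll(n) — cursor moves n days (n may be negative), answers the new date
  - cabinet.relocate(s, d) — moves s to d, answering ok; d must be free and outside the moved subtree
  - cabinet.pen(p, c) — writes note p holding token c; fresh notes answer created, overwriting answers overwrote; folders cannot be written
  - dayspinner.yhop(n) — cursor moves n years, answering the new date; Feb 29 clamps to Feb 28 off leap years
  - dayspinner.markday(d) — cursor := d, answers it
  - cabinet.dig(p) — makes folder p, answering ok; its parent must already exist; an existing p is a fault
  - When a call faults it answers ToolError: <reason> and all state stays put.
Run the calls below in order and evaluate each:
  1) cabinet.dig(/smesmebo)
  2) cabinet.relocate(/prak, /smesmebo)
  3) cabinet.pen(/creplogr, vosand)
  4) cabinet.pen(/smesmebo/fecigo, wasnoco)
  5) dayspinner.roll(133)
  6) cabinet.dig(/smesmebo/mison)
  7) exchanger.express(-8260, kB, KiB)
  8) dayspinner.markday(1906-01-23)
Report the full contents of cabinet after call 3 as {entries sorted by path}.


Do: cabinet.dig[p=/smesmebo]
See: ok
Do: cabinet.relocate[s=/prak; d=/smesmebo]
See: ToolError: exists
Do: cabinet.pen[p=/creplogr; c=vosand]
See: created
Do: cabinet.pen[p=/smesmebo/fecigo; c=wasnoco]
See: created
Do: dayspinner.roll[n=133]
See: 1965-02-25
Do: cabinet.dig[p=/smesmebo/mison]
See: ok
Do: exchanger.express[v=-8260; u_from=kB; u_to=KiB]
See: -258125/32
Do: dayspinner.markday[d=1906-01-23]
See: 1906-01-23

Answer: {brubuso=hud, creplogr=vosand, de_ad/, dracabro/, prak=tananus, smesmebo/}


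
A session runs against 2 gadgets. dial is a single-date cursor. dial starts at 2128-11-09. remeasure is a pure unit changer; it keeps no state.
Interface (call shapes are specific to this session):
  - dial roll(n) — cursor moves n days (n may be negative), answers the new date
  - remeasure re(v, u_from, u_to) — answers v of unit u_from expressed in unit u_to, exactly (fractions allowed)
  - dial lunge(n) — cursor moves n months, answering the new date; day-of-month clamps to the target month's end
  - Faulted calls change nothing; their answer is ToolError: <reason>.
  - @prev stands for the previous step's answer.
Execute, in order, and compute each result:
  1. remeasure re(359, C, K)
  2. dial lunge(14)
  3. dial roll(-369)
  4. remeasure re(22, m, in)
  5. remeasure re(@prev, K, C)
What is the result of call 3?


Next I call remeasure re(359, C, K), and see 12643/20.
Invoking dial lunge(14), which returns 2130-01-09.
Now I run dial roll(-369), and see 2129-01-05.
Next I call remeasure re(22, m, in), — result: 110000/127.
Then remeasure re(@prev, K, C), and observe 1506199/2540.

Answer: 2129-01-05


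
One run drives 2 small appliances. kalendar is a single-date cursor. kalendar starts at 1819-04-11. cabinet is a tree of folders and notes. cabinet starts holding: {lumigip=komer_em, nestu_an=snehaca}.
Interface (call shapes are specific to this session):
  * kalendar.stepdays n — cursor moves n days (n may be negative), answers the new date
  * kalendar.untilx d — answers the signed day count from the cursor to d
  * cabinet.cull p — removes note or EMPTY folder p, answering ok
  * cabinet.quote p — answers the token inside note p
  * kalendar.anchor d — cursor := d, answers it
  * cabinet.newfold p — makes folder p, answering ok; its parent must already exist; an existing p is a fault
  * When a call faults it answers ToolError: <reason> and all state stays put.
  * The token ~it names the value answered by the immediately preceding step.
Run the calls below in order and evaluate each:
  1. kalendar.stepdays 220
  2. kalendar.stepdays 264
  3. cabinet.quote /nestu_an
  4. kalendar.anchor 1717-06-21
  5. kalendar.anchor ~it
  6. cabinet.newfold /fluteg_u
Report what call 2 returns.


Do: kalendar.stepdays[220]
See: 1819-11-17
Do: kalendar.stepdays[264]
See: 1820-08-07
Do: cabinet.quote[/nestu_an]
See: snehaca
Do: kalendar.anchor[1717-06-21]
See: 1717-06-21
Do: kalendar.anchor[~it]
See: 1717-06-21
Do: cabinet.newfold[/fluteg_u]
See: ok

Answer: 1820-08-07


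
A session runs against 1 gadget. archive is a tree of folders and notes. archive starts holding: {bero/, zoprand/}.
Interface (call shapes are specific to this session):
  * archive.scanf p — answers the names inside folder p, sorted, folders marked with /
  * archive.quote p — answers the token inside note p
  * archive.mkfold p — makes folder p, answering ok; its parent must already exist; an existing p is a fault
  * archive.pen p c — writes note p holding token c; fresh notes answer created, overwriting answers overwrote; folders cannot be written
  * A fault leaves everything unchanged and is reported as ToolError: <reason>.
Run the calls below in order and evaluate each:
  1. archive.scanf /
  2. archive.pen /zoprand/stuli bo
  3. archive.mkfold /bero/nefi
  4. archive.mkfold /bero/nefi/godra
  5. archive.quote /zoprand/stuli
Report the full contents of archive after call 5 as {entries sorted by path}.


Using scanf with p: /, and get [bero/, zoprand/].
I run pen with p: /zoprand/stuli, c: bo, yielding created.
Invoking mkfold with p: /bero/nefi, and observe ok.
Now I run mkfold with p: /bero/nefi/godra, yielding ok.
Invoking quote with p: /zoprand/stuli: bo.

Answer: {bero/, bero/nefi/, bero/nefi/godra/, zoprand/, zoprand/stuli=bo}


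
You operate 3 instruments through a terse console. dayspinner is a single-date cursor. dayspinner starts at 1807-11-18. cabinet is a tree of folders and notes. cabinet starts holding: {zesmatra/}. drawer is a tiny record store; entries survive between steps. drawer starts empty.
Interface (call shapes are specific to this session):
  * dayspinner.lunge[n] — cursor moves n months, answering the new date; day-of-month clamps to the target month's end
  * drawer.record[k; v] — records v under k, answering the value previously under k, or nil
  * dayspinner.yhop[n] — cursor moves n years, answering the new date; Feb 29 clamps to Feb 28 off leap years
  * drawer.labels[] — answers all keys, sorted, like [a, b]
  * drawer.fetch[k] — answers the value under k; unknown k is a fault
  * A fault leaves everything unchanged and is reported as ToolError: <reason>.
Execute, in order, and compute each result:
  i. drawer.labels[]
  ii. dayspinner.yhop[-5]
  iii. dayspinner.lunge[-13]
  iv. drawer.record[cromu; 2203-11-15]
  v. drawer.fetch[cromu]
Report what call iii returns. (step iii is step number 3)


# 1. labels() == []
# 2. yhop(n→-5) == 1802-11-18
# 3. lunge(n→-13) == 1801-10-18
# 4. record(k→cromu, v→2203-11-15) == nil
# 5. fetch(k→cromu) == 2203-11-15

Answer: 1801-10-18


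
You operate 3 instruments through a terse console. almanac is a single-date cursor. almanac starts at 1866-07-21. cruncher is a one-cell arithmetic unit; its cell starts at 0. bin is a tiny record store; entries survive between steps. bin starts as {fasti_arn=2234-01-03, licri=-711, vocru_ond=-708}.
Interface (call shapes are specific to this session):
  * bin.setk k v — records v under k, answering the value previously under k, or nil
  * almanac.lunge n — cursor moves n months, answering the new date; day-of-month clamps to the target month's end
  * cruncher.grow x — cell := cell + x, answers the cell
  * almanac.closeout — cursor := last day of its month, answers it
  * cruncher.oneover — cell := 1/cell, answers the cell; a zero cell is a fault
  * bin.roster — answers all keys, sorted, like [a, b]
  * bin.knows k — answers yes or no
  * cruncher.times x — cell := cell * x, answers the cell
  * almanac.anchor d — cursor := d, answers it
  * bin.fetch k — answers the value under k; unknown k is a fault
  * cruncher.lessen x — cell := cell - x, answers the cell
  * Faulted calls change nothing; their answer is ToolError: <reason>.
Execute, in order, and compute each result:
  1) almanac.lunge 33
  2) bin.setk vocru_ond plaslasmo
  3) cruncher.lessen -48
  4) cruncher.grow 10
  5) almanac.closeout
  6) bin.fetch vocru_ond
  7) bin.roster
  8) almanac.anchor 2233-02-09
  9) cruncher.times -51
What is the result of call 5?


Answer: 1869-04-30

Derivation:
Invoking lunge(n='33'), and see 1869-04-21.
Invoking setk(k='vocru_ond', v='plaslasmo'), and see -708.
I use lessen(x='-48'): 48.
Using grow(x='10'), yielding 58.
I use closeout(), which returns 1869-04-30.
Invoking fetch(k='vocru_ond'), and get plaslasmo.
Now I run roster(), — result: [fasti_arn, licri, vocru_ond].
Then anchor(d='2233-02-09'), and get 2233-02-09.
Then times(x='-51'), and see -2958.


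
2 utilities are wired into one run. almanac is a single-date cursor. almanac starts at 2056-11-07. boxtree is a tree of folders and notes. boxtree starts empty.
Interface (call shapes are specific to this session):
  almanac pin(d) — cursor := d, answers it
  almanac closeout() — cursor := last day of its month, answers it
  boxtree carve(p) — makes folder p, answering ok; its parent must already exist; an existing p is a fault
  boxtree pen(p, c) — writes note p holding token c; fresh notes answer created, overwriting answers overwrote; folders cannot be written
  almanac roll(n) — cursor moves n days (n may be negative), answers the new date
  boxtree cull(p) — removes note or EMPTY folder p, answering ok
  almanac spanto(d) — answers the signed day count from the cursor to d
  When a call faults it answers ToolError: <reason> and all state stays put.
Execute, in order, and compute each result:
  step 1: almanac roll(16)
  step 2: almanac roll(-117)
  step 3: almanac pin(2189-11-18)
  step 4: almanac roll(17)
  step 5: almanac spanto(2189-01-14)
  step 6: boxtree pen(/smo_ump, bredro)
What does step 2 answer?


Answer: 2056-07-29

Derivation:
I call almanac roll on 16, and get 2056-11-23.
Next I call almanac roll on -117, which returns 2056-07-29.
Using almanac pin on 2189-11-18: 2189-11-18.
Then almanac roll on 17, and observe 2189-12-05.
Using almanac spanto on 2189-01-14, and get -325.
Invoking boxtree pen on /smo_ump, bredro, which returns created.


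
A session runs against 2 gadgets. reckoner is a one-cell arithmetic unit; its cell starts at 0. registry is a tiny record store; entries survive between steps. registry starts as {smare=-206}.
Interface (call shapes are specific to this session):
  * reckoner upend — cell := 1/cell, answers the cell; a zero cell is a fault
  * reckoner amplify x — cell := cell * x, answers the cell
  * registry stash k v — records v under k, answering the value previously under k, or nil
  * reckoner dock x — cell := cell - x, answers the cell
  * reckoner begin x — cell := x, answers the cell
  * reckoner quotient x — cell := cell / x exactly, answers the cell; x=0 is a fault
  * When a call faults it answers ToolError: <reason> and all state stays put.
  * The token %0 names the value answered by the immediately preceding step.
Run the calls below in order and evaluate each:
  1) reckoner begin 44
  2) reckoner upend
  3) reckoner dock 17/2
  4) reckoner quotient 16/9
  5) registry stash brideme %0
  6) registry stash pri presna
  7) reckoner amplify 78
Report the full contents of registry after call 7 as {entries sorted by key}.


Answer: {brideme=-3357/704, pri=presna, smare=-206}

Derivation:
Then reckoner begin passing x: 44, giving 44.
Calling reckoner upend(), and observe 1/44.
Calling reckoner dock passing x: 17/2: -373/44.
I try reckoner quotient passing x: 16/9, and see -3357/704.
Using registry stash passing k: brideme, v: %0: nil.
I use registry stash passing k: pri, v: presna, and observe nil.
Next I call reckoner amplify passing x: 78, — result: -130923/352.


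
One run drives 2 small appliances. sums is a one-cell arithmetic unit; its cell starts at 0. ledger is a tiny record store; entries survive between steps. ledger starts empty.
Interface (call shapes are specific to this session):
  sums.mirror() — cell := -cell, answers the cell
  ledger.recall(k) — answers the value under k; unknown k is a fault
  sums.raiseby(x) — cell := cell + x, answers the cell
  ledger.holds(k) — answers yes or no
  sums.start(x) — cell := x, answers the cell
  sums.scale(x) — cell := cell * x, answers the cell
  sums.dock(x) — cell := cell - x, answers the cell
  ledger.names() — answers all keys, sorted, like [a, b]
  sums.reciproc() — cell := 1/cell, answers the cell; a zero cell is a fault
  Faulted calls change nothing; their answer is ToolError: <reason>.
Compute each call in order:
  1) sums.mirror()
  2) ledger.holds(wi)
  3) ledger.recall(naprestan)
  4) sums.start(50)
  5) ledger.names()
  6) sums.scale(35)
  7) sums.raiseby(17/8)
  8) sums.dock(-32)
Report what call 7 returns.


Answer: 14017/8

Derivation:
-> mirror()
<- 0
-> holds(k: wi)
<- no
-> recall(k: naprestan)
<- ToolError: no such key naprestan
-> start(x: 50)
<- 50
-> names()
<- []
-> scale(x: 35)
<- 1750
-> raiseby(x: 17/8)
<- 14017/8
-> dock(x: -32)
<- 14273/8


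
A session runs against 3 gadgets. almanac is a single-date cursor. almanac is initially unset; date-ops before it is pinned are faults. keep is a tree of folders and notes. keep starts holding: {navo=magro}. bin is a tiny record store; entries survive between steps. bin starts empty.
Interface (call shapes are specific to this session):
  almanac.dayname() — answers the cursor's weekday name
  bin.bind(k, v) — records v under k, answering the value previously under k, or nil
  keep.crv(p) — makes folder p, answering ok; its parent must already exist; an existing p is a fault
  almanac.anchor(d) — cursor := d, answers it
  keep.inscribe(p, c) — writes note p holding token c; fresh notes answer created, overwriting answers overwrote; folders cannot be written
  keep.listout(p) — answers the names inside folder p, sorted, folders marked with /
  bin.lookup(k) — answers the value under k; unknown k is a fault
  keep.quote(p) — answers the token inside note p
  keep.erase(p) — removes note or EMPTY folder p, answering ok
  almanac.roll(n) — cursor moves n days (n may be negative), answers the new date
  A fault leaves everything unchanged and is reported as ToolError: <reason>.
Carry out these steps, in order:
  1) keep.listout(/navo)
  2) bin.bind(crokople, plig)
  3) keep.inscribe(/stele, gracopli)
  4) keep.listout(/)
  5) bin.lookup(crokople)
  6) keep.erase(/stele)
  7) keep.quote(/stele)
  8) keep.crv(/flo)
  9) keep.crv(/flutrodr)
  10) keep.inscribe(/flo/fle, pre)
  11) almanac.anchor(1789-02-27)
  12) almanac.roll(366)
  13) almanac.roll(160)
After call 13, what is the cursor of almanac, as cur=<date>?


Answer: cur=1790-08-07

Derivation:
I invoke listout on p=/navo, — result: ToolError: not a directory.
Calling bind on k=crokople, v=plig, and see nil.
I invoke inscribe on p=/stele, c=gracopli, and see created.
I use listout on p=/, and see [navo, stele].
Using lookup on k=crokople, and get plig.
Next I call erase on p=/stele, → ok.
Now I run quote on p=/stele, and get ToolError: not found.
Using crv on p=/flo, which returns ok.
Using crv on p=/flutrodr, and see ok.
I run inscribe on p=/flo/fle, c=pre, and see created.
Now I run anchor on d=1789-02-27, and observe 1789-02-27.
Now I run roll on n=366, and get 1790-02-28.
I call roll on n=160, and observe 1790-08-07.


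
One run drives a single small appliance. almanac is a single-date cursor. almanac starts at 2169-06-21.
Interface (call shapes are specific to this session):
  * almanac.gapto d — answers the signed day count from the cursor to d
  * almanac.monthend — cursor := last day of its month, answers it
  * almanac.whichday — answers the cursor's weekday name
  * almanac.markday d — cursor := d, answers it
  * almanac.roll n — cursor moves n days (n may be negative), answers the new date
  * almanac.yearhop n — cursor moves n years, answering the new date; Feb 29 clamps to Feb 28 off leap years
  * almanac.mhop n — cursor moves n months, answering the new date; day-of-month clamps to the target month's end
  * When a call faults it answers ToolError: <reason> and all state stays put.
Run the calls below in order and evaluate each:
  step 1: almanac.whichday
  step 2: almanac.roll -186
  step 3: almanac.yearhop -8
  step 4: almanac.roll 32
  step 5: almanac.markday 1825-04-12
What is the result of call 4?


CALL almanac.whichday[]
RET  Wednesday
CALL almanac.roll[n='-186']
RET  2168-12-17
CALL almanac.yearhop[n='-8']
RET  2160-12-17
CALL almanac.roll[n='32']
RET  2161-01-18
CALL almanac.markday[d='1825-04-12']
RET  1825-04-12

Answer: 2161-01-18


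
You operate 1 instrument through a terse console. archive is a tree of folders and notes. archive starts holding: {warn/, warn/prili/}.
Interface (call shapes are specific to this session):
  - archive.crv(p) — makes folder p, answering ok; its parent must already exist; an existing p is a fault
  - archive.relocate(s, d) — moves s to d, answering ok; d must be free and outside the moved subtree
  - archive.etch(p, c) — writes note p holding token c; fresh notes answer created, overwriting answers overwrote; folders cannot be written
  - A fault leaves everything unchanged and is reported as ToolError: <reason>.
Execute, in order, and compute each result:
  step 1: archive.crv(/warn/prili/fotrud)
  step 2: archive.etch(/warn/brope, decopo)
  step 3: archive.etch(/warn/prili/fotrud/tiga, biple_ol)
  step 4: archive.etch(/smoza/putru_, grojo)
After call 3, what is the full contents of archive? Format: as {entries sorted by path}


Answer: {warn/, warn/brope=decopo, warn/prili/, warn/prili/fotrud/, warn/prili/fotrud/tiga=biple_ol}

Derivation:
→ crv(p='/warn/prili/fotrud')
← ok
→ etch(p='/warn/brope', c='decopo')
← created
→ etch(p='/warn/prili/fotrud/tiga', c='biple_ol')
← created
→ etch(p='/smoza/putru_', c='grojo')
← ToolError: no parent


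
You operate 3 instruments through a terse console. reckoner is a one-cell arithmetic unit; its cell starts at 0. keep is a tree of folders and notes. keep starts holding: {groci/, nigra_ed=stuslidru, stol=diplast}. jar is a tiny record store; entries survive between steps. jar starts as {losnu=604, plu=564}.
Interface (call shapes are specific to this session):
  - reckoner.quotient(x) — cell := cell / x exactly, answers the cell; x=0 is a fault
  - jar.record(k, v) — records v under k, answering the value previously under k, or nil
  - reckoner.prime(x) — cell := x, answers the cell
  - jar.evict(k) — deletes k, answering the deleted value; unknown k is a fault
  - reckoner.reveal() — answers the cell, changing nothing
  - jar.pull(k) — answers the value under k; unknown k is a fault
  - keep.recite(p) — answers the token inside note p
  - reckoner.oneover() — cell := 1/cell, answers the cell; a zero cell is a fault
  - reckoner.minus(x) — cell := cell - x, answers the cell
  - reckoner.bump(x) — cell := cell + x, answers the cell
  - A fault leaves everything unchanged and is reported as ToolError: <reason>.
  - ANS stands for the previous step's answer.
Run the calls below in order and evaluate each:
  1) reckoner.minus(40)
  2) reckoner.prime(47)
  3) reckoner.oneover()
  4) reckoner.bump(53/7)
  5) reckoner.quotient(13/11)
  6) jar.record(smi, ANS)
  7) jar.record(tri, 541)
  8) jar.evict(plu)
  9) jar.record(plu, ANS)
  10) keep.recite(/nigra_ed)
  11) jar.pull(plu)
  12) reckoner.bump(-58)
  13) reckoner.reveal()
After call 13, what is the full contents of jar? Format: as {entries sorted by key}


Answer: {losnu=604, plu=564, smi=27478/4277, tri=541}

Derivation:
>> minus(x→40)
<< -40
>> prime(x→47)
<< 47
>> oneover()
<< 1/47
>> bump(x→53/7)
<< 2498/329
>> quotient(x→13/11)
<< 27478/4277
>> record(k→smi, v→ANS)
<< nil
>> record(k→tri, v→541)
<< nil
>> evict(k→plu)
<< 564
>> record(k→plu, v→ANS)
<< nil
>> recite(p→/nigra_ed)
<< stuslidru
>> pull(k→plu)
<< 564
>> bump(x→-58)
<< -220588/4277
>> reveal()
<< -220588/4277


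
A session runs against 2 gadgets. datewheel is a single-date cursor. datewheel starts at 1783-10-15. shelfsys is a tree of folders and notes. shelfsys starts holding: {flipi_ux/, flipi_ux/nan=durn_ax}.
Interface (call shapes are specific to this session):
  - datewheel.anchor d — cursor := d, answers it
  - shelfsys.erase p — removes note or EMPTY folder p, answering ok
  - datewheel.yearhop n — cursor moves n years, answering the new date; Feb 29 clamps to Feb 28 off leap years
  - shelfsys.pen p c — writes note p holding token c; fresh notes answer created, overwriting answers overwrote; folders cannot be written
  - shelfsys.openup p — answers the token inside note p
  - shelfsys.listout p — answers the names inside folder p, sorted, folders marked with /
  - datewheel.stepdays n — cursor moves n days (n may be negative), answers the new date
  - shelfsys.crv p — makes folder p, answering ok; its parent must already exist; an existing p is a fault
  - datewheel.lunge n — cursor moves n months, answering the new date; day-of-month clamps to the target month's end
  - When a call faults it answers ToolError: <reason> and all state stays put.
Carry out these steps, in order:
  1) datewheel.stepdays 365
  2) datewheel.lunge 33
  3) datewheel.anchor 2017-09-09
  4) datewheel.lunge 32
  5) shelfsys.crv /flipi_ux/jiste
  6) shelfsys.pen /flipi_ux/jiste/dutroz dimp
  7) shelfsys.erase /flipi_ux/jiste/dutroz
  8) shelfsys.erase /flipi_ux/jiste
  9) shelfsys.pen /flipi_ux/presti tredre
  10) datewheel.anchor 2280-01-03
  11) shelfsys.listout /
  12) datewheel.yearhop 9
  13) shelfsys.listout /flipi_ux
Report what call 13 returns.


// 1. datewheel.stepdays(n→365) => 1784-10-14
// 2. datewheel.lunge(n→33) => 1787-07-14
// 3. datewheel.anchor(d→2017-09-09) => 2017-09-09
// 4. datewheel.lunge(n→32) => 2020-05-09
// 5. shelfsys.crv(p→/flipi_ux/jiste) => ok
// 6. shelfsys.pen(p→/flipi_ux/jiste/dutroz, c→dimp) => created
// 7. shelfsys.erase(p→/flipi_ux/jiste/dutroz) => ok
// 8. shelfsys.erase(p→/flipi_ux/jiste) => ok
// 9. shelfsys.pen(p→/flipi_ux/presti, c→tredre) => created
// 10. datewheel.anchor(d→2280-01-03) => 2280-01-03
// 11. shelfsys.listout(p→/) => [flipi_ux/]
// 12. datewheel.yearhop(n→9) => 2289-01-03
// 13. shelfsys.listout(p→/flipi_ux) => [nan, presti]

Answer: [nan, presti]


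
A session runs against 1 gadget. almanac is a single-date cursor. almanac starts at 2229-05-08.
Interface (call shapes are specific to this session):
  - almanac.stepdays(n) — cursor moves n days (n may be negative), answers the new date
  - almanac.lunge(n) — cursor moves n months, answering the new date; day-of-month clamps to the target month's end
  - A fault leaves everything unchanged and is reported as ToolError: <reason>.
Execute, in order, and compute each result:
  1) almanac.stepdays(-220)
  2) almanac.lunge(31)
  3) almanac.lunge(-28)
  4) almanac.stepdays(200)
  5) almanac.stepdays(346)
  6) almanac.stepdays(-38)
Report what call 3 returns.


I run almanac.stepdays using n→-220, and observe 2228-09-30.
I invoke almanac.lunge using n→31, and observe 2231-04-30.
I call almanac.lunge using n→-28, giving 2228-12-30.
Invoking almanac.stepdays using n→200, giving 2229-07-18.
Using almanac.stepdays using n→346, giving 2230-06-29.
I invoke almanac.stepdays using n→-38, → 2230-05-22.

Answer: 2228-12-30


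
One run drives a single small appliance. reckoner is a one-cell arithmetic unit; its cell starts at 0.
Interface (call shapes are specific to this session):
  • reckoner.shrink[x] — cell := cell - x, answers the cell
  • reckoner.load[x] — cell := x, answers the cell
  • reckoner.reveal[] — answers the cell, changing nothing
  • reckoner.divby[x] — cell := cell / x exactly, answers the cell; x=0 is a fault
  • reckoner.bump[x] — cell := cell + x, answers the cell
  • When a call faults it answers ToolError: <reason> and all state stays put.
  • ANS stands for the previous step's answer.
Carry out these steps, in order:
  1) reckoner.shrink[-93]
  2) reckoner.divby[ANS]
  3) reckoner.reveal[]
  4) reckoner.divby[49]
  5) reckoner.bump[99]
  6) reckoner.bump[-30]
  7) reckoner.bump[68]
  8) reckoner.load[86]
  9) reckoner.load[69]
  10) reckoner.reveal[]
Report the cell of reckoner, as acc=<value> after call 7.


·→ shrink(x=-93)
·← 93
·→ divby(x=ANS)
·← 1
·→ reveal()
·← 1
·→ divby(x=49)
·← 1/49
·→ bump(x=99)
·← 4852/49
·→ bump(x=-30)
·← 3382/49
·→ bump(x=68)
·← 6714/49
·→ load(x=86)
·← 86
·→ load(x=69)
·← 69
·→ reveal()
·← 69

Answer: acc=6714/49


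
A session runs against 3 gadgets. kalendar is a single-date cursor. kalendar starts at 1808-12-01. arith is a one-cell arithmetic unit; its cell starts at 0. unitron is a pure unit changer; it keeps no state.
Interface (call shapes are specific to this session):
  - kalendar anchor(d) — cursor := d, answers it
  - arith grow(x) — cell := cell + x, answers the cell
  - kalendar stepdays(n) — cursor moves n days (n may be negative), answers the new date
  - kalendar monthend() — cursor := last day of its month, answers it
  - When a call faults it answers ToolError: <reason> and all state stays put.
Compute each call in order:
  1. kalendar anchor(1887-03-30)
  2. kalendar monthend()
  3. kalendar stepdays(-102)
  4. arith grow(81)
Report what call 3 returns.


-> kalendar anchor(d='1887-03-30')
<- 1887-03-30
-> kalendar monthend()
<- 1887-03-31
-> kalendar stepdays(n='-102')
<- 1886-12-19
-> arith grow(x='81')
<- 81

Answer: 1886-12-19


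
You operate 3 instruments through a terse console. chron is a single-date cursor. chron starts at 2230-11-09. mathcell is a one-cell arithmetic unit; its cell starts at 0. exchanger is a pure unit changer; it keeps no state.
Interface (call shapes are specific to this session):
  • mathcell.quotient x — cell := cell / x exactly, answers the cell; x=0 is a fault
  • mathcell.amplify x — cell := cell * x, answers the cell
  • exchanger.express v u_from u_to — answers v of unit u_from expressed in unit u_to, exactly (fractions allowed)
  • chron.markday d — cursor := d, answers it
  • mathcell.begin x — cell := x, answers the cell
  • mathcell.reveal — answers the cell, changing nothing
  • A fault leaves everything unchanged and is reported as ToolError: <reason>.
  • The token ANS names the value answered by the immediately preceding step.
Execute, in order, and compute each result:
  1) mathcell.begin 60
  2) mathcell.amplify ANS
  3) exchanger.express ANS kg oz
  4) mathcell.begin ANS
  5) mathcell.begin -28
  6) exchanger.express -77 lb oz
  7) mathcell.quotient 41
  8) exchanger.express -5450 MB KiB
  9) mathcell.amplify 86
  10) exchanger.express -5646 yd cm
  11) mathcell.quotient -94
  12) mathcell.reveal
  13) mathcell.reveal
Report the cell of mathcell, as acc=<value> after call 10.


$ mathcell.begin x→60
:: 60
$ mathcell.amplify x→ANS
:: 3600
$ exchanger.express v→ANS u_from→kg u_to→oz
:: 5760000000000/45359237
$ mathcell.begin x→ANS
:: 5760000000000/45359237
$ mathcell.begin x→-28
:: -28
$ exchanger.express v→-77 u_from→lb u_to→oz
:: -1232
$ mathcell.quotient x→41
:: -28/41
$ exchanger.express v→-5450 u_from→MB u_to→KiB
:: -42578125/8
$ mathcell.amplify x→86
:: -2408/41
$ exchanger.express v→-5646 u_from→yd u_to→cm
:: -12906756/25
$ mathcell.quotient x→-94
:: 1204/1927
$ mathcell.reveal
:: 1204/1927
$ mathcell.reveal
:: 1204/1927

Answer: acc=-2408/41


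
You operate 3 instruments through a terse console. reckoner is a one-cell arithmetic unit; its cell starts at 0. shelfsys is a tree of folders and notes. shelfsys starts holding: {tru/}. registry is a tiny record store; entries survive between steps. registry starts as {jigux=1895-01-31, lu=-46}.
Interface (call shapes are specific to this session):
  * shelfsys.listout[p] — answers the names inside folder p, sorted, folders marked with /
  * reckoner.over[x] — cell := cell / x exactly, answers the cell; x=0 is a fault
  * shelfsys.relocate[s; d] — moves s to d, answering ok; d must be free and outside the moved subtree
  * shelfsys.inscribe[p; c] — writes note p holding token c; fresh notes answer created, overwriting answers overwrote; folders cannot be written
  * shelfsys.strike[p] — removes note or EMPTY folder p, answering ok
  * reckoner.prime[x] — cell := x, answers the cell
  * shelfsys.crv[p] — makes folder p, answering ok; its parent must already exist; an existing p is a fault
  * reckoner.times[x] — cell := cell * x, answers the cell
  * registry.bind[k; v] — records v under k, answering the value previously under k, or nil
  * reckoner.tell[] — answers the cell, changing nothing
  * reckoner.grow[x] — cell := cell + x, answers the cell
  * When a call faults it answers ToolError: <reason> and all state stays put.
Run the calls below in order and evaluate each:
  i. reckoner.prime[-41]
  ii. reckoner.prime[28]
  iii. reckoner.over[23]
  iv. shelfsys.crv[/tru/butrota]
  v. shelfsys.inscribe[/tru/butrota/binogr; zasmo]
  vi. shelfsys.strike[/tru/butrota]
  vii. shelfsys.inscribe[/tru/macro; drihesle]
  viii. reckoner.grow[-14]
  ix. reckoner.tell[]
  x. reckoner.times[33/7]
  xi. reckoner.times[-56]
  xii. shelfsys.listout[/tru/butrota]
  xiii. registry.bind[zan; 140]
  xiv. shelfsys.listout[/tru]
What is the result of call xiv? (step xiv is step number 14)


-- 1. prime(x: -41) ~> -41
-- 2. prime(x: 28) ~> 28
-- 3. over(x: 23) ~> 28/23
-- 4. crv(p: /tru/butrota) ~> ok
-- 5. inscribe(p: /tru/butrota/binogr, c: zasmo) ~> created
-- 6. strike(p: /tru/butrota) ~> ToolError: not empty
-- 7. inscribe(p: /tru/macro, c: drihesle) ~> created
-- 8. grow(x: -14) ~> -294/23
-- 9. tell() ~> -294/23
-- 10. times(x: 33/7) ~> -1386/23
-- 11. times(x: -56) ~> 77616/23
-- 12. listout(p: /tru/butrota) ~> [binogr]
-- 13. bind(k: zan, v: 140) ~> nil
-- 14. listout(p: /tru) ~> [butrota/, macro]

Answer: [butrota/, macro]


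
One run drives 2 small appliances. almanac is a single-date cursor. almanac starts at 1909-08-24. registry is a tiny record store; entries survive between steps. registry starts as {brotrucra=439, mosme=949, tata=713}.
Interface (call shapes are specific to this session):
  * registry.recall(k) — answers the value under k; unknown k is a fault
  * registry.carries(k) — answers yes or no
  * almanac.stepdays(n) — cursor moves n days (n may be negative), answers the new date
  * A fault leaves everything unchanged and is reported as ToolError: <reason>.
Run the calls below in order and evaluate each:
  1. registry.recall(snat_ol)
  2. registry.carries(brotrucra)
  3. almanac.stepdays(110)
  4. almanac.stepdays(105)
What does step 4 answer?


~$ recall k: snat_ol
  ToolError: no such key snat_ol
~$ carries k: brotrucra
  yes
~$ stepdays n: 110
  1909-12-12
~$ stepdays n: 105
  1910-03-27

Answer: 1910-03-27
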